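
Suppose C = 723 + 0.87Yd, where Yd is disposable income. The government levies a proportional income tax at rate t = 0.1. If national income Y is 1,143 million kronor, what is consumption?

C = 1617.969

Yd = (1 − 0.1)(1143) = 0.9(1143) = 1028.7
C = 723 + 0.87(1028.7) = 723 + 894.969 = 1617.969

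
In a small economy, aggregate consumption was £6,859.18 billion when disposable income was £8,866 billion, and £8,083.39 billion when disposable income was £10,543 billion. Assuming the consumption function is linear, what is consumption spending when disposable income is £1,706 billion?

C = 1632.38

MPC = (8083.39 − 6859.18)/(10543 − 8866) = 1224.21/1677 = 0.73
a = 6859.18 − 0.73(8866) = 6859.18 − 6472.18 = 387
C = 387 + 0.73(1706) = 387 + 1245.38 = 1632.38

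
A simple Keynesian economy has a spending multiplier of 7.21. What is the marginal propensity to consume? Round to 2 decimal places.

k = 1/(1 − MPC), so 1 − MPC = 1/k = 1/7.21 = 0.1387
MPC = 1 − 0.1387 = 0.86

MPC = 0.86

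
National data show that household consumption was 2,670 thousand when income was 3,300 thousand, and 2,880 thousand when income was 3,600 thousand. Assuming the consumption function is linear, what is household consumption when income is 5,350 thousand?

MPC = (2880 − 2670)/(3600 − 3300) = 210/300 = 0.7
a = 2670 − 0.7(3300) = 2670 − 2310 = 360
C = 360 + 0.7(5350) = 360 + 3745 = 4105

C = 4105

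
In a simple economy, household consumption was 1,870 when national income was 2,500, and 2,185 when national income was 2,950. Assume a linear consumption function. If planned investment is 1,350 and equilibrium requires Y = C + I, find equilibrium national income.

MPC = (2185 − 1870)/(2950 − 2500) = 315/450 = 0.7
a = 1870 − 0.7(2500) = 120
Equilibrium: Y = 120 + 0.7Y + 1350
0.3Y = 1470, so Y = 1470/0.3 = 4900

Y = 4900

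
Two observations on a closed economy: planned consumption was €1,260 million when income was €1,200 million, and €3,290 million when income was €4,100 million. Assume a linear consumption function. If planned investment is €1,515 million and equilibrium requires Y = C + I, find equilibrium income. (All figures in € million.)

MPC = (3290 − 1260)/(4100 − 1200) = 2030/2900 = 0.7
a = 1260 − 0.7(1200) = 420
Equilibrium: Y = 420 + 0.7Y + 1515
0.3Y = 1935, so Y = 1935/0.3 = 6450

Y = 6450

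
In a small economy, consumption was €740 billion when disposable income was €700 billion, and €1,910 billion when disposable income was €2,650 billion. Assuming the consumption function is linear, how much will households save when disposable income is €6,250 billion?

MPC = (1910 − 740)/(2650 − 700) = 1170/1950 = 0.6
a = 740 − 0.6(700) = 740 − 420 = 320
C = 320 + 0.6(6250) = 4070
S = 6250 − 4070 = 2180

S = 2180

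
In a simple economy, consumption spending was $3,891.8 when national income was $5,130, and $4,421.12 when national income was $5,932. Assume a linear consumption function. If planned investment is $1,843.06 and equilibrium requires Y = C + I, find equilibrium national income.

MPC = (4421.12 − 3891.8)/(5932 − 5130) = 529.32/802 = 0.66
a = 3891.8 − 0.66(5130) = 506
Equilibrium: Y = 506 + 0.66Y + 1843.06
0.34Y = 2349.06, so Y = 2349.06/0.34 = 6909

Y = 6909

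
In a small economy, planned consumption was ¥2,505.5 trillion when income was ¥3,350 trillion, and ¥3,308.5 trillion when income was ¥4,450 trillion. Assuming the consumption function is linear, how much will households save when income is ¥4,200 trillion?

MPC = (3308.5 − 2505.5)/(4450 − 3350) = 803/1100 = 0.73
a = 2505.5 − 0.73(3350) = 2505.5 − 2445.5 = 60
C = 60 + 0.73(4200) = 3126
S = 4200 − 3126 = 1074

S = 1074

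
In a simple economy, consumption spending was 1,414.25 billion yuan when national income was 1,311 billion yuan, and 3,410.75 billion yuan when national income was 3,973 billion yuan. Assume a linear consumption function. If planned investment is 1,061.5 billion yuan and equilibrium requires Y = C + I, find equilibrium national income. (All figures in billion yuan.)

Y = 5970

MPC = (3410.75 − 1414.25)/(3973 − 1311) = 1996.5/2662 = 0.75
a = 1414.25 − 0.75(1311) = 431
Equilibrium: Y = 431 + 0.75Y + 1061.5
0.25Y = 1492.5, so Y = 1492.5/0.25 = 5970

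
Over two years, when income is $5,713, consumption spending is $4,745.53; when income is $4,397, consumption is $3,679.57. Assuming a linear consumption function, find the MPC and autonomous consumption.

MPC = 0.81; a = 118

MPC = ΔC/ΔY = (4745.53 − 3679.57)/(5713 − 4397) = 1065.96/1316 = 0.81
a = C − MPC·Y = 3679.57 − 0.81(4397) = 3679.57 − 3561.57 = 118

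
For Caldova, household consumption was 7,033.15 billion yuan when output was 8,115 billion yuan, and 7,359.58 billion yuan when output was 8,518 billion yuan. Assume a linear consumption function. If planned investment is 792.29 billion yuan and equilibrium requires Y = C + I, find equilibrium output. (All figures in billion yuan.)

Y = 6591

MPC = (7359.58 − 7033.15)/(8518 − 8115) = 326.43/403 = 0.81
a = 7033.15 − 0.81(8115) = 460
Equilibrium: Y = 460 + 0.81Y + 792.29
0.19Y = 1252.29, so Y = 1252.29/0.19 = 6591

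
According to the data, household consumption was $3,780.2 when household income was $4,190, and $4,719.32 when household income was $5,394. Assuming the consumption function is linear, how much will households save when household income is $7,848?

S = 1214.56

MPC = (4719.32 − 3780.2)/(5394 − 4190) = 939.12/1204 = 0.78
a = 3780.2 − 0.78(4190) = 3780.2 − 3268.2 = 512
C = 512 + 0.78(7848) = 6633.44
S = 7848 − 6633.44 = 1214.56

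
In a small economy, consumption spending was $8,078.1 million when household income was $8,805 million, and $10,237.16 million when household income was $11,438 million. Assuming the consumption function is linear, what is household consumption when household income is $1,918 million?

C = 2430.76

MPC = (10237.16 − 8078.1)/(11438 − 8805) = 2159.06/2633 = 0.82
a = 8078.1 − 0.82(8805) = 8078.1 − 7220.1 = 858
C = 858 + 0.82(1918) = 858 + 1572.76 = 2430.76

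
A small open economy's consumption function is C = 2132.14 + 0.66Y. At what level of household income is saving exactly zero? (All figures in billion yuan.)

Y = 6271

At break-even, C = Y: 2132.14 + 0.66Y = Y
0.34Y = 2132.14, so Y = 2132.14/0.34 = 6271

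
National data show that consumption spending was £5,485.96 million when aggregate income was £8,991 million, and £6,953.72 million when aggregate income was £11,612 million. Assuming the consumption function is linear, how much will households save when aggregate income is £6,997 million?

MPC = (6953.72 − 5485.96)/(11612 − 8991) = 1467.76/2621 = 0.56
a = 5485.96 − 0.56(8991) = 5485.96 − 5034.96 = 451
C = 451 + 0.56(6997) = 4369.32
S = 6997 − 4369.32 = 2627.68

S = 2627.68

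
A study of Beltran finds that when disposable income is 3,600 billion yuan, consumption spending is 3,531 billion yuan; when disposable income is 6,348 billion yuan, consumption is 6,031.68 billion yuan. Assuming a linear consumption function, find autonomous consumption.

a = 255

MPC = ΔC/ΔY = (6031.68 − 3531)/(6348 − 3600) = 2500.68/2748 = 0.91
a = C − MPC·Y = 3531 − 0.91(3600) = 3531 − 3276 = 255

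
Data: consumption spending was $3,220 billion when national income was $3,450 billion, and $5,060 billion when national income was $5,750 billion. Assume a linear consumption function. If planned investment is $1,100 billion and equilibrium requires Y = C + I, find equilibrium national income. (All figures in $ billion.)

MPC = (5060 − 3220)/(5750 − 3450) = 1840/2300 = 0.8
a = 3220 − 0.8(3450) = 460
Equilibrium: Y = 460 + 0.8Y + 1100
0.2Y = 1560, so Y = 1560/0.2 = 7800

Y = 7800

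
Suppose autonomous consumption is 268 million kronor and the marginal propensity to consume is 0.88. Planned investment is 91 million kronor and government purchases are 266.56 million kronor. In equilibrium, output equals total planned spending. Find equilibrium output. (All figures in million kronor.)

Y = C + I + G = 268 + 0.88Y + 91 + 266.56
Y − 0.88Y = 625.56
0.12Y = 625.56, so Y = 625.56/0.12 = 5213

Y = 5213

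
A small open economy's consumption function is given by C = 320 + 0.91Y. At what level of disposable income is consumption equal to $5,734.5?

Y = 5950

320 + 0.91Y = 5734.5
0.91Y = 5414.5, so Y = 5414.5/0.91 = 5950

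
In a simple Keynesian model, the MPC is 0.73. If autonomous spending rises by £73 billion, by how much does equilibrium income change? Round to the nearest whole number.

The multiplier is 1/(1 − MPC) = 1/0.27.
ΔY = 73/0.27 = 270.37 ≈ 270

ΔY ≈ 270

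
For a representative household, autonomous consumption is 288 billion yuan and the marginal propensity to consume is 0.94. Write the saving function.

S = -288 + 0.06Y

S = Y − C = Y − (288 + 0.94Y) = -288 + (1 − 0.94)Y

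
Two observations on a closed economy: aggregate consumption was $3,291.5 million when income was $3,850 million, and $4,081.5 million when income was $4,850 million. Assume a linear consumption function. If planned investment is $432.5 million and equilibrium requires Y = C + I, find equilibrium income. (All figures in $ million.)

MPC = (4081.5 − 3291.5)/(4850 − 3850) = 790/1000 = 0.79
a = 3291.5 − 0.79(3850) = 250
Equilibrium: Y = 250 + 0.79Y + 432.5
0.21Y = 682.5, so Y = 682.5/0.21 = 3250

Y = 3250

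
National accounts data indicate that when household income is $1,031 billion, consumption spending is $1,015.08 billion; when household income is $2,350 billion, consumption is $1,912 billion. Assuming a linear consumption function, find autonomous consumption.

a = 314

MPC = ΔC/ΔY = (1912 − 1015.08)/(2350 − 1031) = 896.92/1319 = 0.68
a = C − MPC·Y = 1015.08 − 0.68(1031) = 1015.08 − 701.08 = 314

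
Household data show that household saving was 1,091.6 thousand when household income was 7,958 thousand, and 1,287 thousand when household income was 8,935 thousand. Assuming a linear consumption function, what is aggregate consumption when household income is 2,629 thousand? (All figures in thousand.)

MPS = ΔS/ΔY = (1287 − 1091.6)/(8935 − 7958) = 195.4/977 = 0.2
MPC = 1 − MPS = 0.8
Autonomous saving = 1091.6 − 0.2(7958) = -500, so a = 500
C = 500 + 0.8(2629) = 500 + 2103.2 = 2603.2

C = 2603.2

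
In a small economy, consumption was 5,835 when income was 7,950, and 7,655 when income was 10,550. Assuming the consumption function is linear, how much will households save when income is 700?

MPC = (7655 − 5835)/(10550 − 7950) = 1820/2600 = 0.7
a = 5835 − 0.7(7950) = 5835 − 5565 = 270
C = 270 + 0.7(700) = 760
S = 700 − 760 = -60

S = -60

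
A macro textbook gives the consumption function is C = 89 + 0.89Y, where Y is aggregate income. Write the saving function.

S = -89 + 0.11Y

S = Y − C = Y − (89 + 0.89Y) = -89 + (1 − 0.89)Y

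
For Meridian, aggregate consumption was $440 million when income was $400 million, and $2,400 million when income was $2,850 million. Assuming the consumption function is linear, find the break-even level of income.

Y = 600

MPC = (2400 − 440)/(2850 − 400) = 1960/2450 = 0.8
a = 440 − 0.8(400) = 440 − 320 = 120
Break-even: Y = a/(1−MPC) = 120/0.2 = 600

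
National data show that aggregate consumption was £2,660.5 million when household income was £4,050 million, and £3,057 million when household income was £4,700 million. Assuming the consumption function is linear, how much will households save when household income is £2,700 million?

S = 863

MPC = (3057 − 2660.5)/(4700 − 4050) = 396.5/650 = 0.61
a = 2660.5 − 0.61(4050) = 2660.5 − 2470.5 = 190
C = 190 + 0.61(2700) = 1837
S = 2700 − 1837 = 863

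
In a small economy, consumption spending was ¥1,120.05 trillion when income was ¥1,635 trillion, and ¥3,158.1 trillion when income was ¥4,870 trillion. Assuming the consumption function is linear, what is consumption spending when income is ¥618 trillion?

C = 479.34

MPC = (3158.1 − 1120.05)/(4870 − 1635) = 2038.05/3235 = 0.63
a = 1120.05 − 0.63(1635) = 1120.05 − 1030.05 = 90
C = 90 + 0.63(618) = 90 + 389.34 = 479.34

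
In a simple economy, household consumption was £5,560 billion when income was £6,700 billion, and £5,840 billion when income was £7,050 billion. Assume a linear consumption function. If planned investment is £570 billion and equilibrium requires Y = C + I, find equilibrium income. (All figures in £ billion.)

MPC = (5840 − 5560)/(7050 − 6700) = 280/350 = 0.8
a = 5560 − 0.8(6700) = 200
Equilibrium: Y = 200 + 0.8Y + 570
0.2Y = 770, so Y = 770/0.2 = 3850

Y = 3850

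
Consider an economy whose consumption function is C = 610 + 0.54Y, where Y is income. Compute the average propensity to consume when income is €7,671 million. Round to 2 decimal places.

C = 610 + 0.54(7671) = 4752.34
APC = C/Y = 4752.34/7671 = 0.62

APC = 0.62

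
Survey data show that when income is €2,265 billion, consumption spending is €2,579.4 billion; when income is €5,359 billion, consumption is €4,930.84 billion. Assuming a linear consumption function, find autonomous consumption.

MPC = ΔC/ΔY = (4930.84 − 2579.4)/(5359 − 2265) = 2351.44/3094 = 0.76
a = C − MPC·Y = 2579.4 − 0.76(2265) = 2579.4 − 1721.4 = 858

a = 858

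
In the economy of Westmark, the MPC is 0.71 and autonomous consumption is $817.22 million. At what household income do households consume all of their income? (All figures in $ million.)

At break-even, C = Y: 817.22 + 0.71Y = Y
0.29Y = 817.22, so Y = 817.22/0.29 = 2818

Y = 2818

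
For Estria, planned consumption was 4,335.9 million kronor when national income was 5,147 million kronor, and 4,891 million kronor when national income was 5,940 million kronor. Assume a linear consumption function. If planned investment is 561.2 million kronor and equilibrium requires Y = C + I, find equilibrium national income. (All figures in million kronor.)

Y = 4314

MPC = (4891 − 4335.9)/(5940 − 5147) = 555.1/793 = 0.7
a = 4335.9 − 0.7(5147) = 733
Equilibrium: Y = 733 + 0.7Y + 561.2
0.3Y = 1294.2, so Y = 1294.2/0.3 = 4314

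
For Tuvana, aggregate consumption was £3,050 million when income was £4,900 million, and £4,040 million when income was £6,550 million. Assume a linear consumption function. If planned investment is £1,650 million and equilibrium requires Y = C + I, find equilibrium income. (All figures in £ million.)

Y = 4400

MPC = (4040 − 3050)/(6550 − 4900) = 990/1650 = 0.6
a = 3050 − 0.6(4900) = 110
Equilibrium: Y = 110 + 0.6Y + 1650
0.4Y = 1760, so Y = 1760/0.4 = 4400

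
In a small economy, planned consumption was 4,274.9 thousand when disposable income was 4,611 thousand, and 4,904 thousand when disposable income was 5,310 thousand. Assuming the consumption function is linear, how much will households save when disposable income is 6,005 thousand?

S = 475.5

MPC = (4904 − 4274.9)/(5310 − 4611) = 629.1/699 = 0.9
a = 4274.9 − 0.9(4611) = 4274.9 − 4149.9 = 125
C = 125 + 0.9(6005) = 5529.5
S = 6005 − 5529.5 = 475.5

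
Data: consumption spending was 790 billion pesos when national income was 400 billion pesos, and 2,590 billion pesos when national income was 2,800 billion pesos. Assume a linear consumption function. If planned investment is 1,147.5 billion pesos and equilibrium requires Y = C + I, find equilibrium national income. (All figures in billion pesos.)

MPC = (2590 − 790)/(2800 − 400) = 1800/2400 = 0.75
a = 790 − 0.75(400) = 490
Equilibrium: Y = 490 + 0.75Y + 1147.5
0.25Y = 1637.5, so Y = 1637.5/0.25 = 6550

Y = 6550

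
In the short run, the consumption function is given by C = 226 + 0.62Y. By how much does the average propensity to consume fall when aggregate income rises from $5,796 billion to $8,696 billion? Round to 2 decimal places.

ΔAPC = 0.01

At Y = 5796: C = 226 + 0.62(5796) = 3819.52, APC = 3819.52/5796 = 0.659
At Y = 8696: C = 5617.52, APC = 5617.52/8696 = 0.646
Fall in APC = 0.659 − 0.646 = 0.013 ≈ 0.01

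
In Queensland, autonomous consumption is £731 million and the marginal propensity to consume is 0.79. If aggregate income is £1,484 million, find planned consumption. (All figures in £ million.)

C = 731 + 0.79(1484) = 731 + 1172.36 = 1903.36

C = 1903.36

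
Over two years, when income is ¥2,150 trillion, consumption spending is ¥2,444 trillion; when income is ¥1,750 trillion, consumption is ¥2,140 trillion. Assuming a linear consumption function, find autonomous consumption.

MPC = ΔC/ΔY = (2444 − 2140)/(2150 − 1750) = 304/400 = 0.76
a = C − MPC·Y = 2140 − 0.76(1750) = 2140 − 1330 = 810

a = 810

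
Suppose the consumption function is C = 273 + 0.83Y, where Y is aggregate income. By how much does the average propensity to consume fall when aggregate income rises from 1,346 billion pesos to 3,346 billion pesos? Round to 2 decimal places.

ΔAPC = 0.12

At Y = 1346: C = 273 + 0.83(1346) = 1390.18, APC = 1390.18/1346 = 1.033
At Y = 3346: C = 3050.18, APC = 3050.18/3346 = 0.912
Fall in APC = 1.033 − 0.912 = 0.121 ≈ 0.12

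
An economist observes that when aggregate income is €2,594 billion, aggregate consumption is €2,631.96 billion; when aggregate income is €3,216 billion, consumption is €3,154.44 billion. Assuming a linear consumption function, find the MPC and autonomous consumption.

MPC = ΔC/ΔY = (3154.44 − 2631.96)/(3216 − 2594) = 522.48/622 = 0.84
a = C − MPC·Y = 2631.96 − 0.84(2594) = 2631.96 − 2178.96 = 453

MPC = 0.84; a = 453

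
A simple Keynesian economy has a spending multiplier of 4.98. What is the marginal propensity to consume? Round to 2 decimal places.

k = 1/(1 − MPC), so 1 − MPC = 1/k = 1/4.98 = 0.2008
MPC = 1 − 0.2008 = 0.80

MPC = 0.80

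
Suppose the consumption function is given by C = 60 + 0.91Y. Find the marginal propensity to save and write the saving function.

MPS = 0.09; S = -60 + 0.09Y

MPS = 1 − MPC = 1 − 0.91 = 0.09
S = Y − C = -60 + 0.09Y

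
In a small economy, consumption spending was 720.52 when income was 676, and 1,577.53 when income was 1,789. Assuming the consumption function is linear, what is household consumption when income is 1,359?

C = 1246.43

MPC = (1577.53 − 720.52)/(1789 − 676) = 857.01/1113 = 0.77
a = 720.52 − 0.77(676) = 720.52 − 520.52 = 200
C = 200 + 0.77(1359) = 200 + 1046.43 = 1246.43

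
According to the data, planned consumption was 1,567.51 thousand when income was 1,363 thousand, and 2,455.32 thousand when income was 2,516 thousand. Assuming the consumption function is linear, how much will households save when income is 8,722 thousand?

S = 1488.06

MPC = (2455.32 − 1567.51)/(2516 − 1363) = 887.81/1153 = 0.77
a = 1567.51 − 0.77(1363) = 1567.51 − 1049.51 = 518
C = 518 + 0.77(8722) = 7233.94
S = 8722 − 7233.94 = 1488.06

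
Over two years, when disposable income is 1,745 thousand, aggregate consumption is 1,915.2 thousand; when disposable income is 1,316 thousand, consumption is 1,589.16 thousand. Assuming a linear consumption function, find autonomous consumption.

a = 589

MPC = ΔC/ΔY = (1915.2 − 1589.16)/(1745 − 1316) = 326.04/429 = 0.76
a = C − MPC·Y = 1589.16 − 0.76(1316) = 1589.16 − 1000.16 = 589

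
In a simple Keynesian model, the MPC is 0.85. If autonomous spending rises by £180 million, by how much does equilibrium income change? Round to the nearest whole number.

The multiplier is 1/(1 − MPC) = 1/0.15.
ΔY = 180/0.15 = 1200.00 ≈ 1200

ΔY ≈ 1200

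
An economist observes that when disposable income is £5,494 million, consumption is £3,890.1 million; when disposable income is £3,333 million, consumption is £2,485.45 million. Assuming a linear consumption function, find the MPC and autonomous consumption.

MPC = 0.65; a = 319

MPC = ΔC/ΔY = (3890.1 − 2485.45)/(5494 − 3333) = 1404.65/2161 = 0.65
a = C − MPC·Y = 2485.45 − 0.65(3333) = 2485.45 − 2166.45 = 319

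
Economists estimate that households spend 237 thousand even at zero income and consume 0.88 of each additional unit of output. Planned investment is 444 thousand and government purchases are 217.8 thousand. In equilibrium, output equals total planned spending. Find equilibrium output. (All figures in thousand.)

Y = C + I + G = 237 + 0.88Y + 444 + 217.8
Y − 0.88Y = 898.8
0.12Y = 898.8, so Y = 898.8/0.12 = 7490

Y = 7490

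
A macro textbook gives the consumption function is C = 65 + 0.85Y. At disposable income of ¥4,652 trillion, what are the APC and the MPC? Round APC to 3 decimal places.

APC = 0.864; MPC = 0.85

MPC = 0.85 (the slope of the consumption function)
C = 65 + 0.85(4652) = 4019.2, so APC = 4019.2/4652 = 0.864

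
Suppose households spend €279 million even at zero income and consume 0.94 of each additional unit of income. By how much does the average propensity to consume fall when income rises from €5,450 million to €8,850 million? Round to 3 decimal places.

ΔAPC = 0.020

At Y = 5450: C = 279 + 0.94(5450) = 5402, APC = 5402/5450 = 0.9912
At Y = 8850: C = 8598, APC = 8598/8850 = 0.9715
Fall in APC = 0.9912 − 0.9715 = 0.0197 ≈ 0.020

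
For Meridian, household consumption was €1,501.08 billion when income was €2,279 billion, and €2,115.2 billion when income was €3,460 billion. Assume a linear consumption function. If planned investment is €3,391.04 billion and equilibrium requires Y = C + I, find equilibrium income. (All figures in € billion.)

Y = 7723

MPC = (2115.2 − 1501.08)/(3460 − 2279) = 614.12/1181 = 0.52
a = 1501.08 − 0.52(2279) = 316
Equilibrium: Y = 316 + 0.52Y + 3391.04
0.48Y = 3707.04, so Y = 3707.04/0.48 = 7723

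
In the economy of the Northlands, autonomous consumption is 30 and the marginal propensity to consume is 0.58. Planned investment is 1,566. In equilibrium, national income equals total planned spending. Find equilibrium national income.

Y = C + I = 30 + 0.58Y + 1566
Y − 0.58Y = 1596
0.42Y = 1596, so Y = 1596/0.42 = 3800

Y = 3800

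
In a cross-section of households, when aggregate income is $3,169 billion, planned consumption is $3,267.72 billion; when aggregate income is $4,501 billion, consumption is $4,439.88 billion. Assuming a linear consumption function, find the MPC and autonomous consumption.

MPC = 0.88; a = 479

MPC = ΔC/ΔY = (4439.88 − 3267.72)/(4501 − 3169) = 1172.16/1332 = 0.88
a = C − MPC·Y = 3267.72 − 0.88(3169) = 3267.72 − 2788.72 = 479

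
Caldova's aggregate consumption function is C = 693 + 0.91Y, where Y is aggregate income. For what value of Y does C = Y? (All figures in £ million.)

At break-even, C = Y: 693 + 0.91Y = Y
0.09Y = 693, so Y = 693/0.09 = 7700

Y = 7700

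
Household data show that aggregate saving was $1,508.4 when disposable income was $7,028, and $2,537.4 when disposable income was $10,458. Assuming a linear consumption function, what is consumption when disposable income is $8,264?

C = 6384.8

MPS = ΔS/ΔY = (2537.4 − 1508.4)/(10458 − 7028) = 1029/3430 = 0.3
MPC = 1 − MPS = 0.7
Autonomous saving = 1508.4 − 0.3(7028) = -600, so a = 600
C = 600 + 0.7(8264) = 600 + 5784.8 = 6384.8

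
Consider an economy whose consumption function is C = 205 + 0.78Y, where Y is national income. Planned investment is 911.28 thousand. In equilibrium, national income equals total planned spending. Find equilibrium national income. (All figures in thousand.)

Y = 5074

Y = C + I = 205 + 0.78Y + 911.28
Y − 0.78Y = 1116.28
0.22Y = 1116.28, so Y = 1116.28/0.22 = 5074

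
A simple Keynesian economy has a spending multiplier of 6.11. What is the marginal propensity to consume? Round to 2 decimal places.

MPC = 0.84

k = 1/(1 − MPC), so 1 − MPC = 1/k = 1/6.11 = 0.1637
MPC = 1 − 0.1637 = 0.84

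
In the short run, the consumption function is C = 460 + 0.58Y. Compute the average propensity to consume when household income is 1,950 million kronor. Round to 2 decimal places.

APC = 0.82

C = 460 + 0.58(1950) = 1591
APC = C/Y = 1591/1950 = 0.82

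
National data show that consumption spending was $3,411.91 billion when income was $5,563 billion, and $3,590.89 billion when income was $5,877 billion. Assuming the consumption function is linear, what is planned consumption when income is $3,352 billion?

MPC = (3590.89 − 3411.91)/(5877 − 5563) = 178.98/314 = 0.57
a = 3411.91 − 0.57(5563) = 3411.91 − 3170.91 = 241
C = 241 + 0.57(3352) = 241 + 1910.64 = 2151.64

C = 2151.64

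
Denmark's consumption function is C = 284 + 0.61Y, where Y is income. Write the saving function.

S = Y − C = Y − (284 + 0.61Y) = -284 + (1 − 0.61)Y

S = -284 + 0.39Y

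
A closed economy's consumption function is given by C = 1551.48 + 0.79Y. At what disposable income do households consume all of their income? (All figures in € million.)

At break-even, C = Y: 1551.48 + 0.79Y = Y
0.21Y = 1551.48, so Y = 1551.48/0.21 = 7388

Y = 7388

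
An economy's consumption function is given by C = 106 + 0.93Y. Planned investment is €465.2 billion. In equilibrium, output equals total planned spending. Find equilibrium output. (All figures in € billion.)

Y = 8160

Y = C + I = 106 + 0.93Y + 465.2
Y − 0.93Y = 571.2
0.07Y = 571.2, so Y = 571.2/0.07 = 8160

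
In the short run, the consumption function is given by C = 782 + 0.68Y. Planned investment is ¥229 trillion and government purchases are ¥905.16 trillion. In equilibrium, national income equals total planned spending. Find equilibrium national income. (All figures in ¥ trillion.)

Y = 5988

Y = C + I + G = 782 + 0.68Y + 229 + 905.16
Y − 0.68Y = 1916.16
0.32Y = 1916.16, so Y = 1916.16/0.32 = 5988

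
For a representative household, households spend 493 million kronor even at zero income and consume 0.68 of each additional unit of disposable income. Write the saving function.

S = -493 + 0.32Y

S = Y − C = Y − (493 + 0.68Y) = -493 + (1 − 0.68)Y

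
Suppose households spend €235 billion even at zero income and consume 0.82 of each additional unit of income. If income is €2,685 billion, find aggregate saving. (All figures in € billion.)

C = 235 + 0.82(2685) = 235 + 2201.7 = 2436.7
S = Y − C = 2685 − 2436.7 = 248.3

S = 248.3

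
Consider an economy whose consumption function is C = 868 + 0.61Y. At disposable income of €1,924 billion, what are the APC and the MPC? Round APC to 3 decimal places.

APC = 1.061; MPC = 0.61

MPC = 0.61 (the slope of the consumption function)
C = 868 + 0.61(1924) = 2041.64, so APC = 2041.64/1924 = 1.061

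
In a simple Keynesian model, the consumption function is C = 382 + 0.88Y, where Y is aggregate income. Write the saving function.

S = Y − C = Y − (382 + 0.88Y) = -382 + (1 − 0.88)Y

S = -382 + 0.12Y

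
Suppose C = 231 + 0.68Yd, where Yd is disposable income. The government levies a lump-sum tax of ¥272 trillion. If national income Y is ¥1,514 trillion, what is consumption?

Yd = Y − T = 1514 − 272 = 1242
C = 231 + 0.68(1242) = 231 + 844.56 = 1075.56

C = 1075.56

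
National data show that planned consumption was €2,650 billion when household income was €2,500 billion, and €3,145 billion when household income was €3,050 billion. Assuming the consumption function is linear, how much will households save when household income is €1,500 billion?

MPC = (3145 − 2650)/(3050 − 2500) = 495/550 = 0.9
a = 2650 − 0.9(2500) = 2650 − 2250 = 400
C = 400 + 0.9(1500) = 1750
S = 1500 − 1750 = -250

S = -250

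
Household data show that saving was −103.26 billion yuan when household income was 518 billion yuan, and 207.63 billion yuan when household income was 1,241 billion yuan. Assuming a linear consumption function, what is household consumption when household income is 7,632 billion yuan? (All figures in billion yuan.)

C = 4676.24

MPS = ΔS/ΔY = (207.63 − (-103.26))/(1241 − 518) = 310.89/723 = 0.43
MPC = 1 − MPS = 0.57
Autonomous saving = -103.26 − 0.43(518) = -326, so a = 326
C = 326 + 0.57(7632) = 326 + 4350.24 = 4676.24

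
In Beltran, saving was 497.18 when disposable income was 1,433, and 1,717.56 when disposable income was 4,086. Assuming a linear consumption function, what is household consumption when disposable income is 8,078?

MPS = ΔS/ΔY = (1717.56 − 497.18)/(4086 − 1433) = 1220.38/2653 = 0.46
MPC = 1 − MPS = 0.54
Autonomous saving = 497.18 − 0.46(1433) = -162, so a = 162
C = 162 + 0.54(8078) = 162 + 4362.12 = 4524.12

C = 4524.12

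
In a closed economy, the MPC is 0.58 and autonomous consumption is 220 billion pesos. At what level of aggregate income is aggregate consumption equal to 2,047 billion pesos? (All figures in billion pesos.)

220 + 0.58Y = 2047
0.58Y = 1827, so Y = 1827/0.58 = 3150

Y = 3150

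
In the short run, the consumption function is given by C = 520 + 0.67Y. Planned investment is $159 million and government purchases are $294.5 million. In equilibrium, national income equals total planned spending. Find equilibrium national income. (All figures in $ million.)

Y = C + I + G = 520 + 0.67Y + 159 + 294.5
Y − 0.67Y = 973.5
0.33Y = 973.5, so Y = 973.5/0.33 = 2950

Y = 2950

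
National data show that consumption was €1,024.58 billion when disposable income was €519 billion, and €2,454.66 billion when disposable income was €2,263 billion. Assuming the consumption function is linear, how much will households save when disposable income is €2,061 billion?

S = -228.02

MPC = (2454.66 − 1024.58)/(2263 − 519) = 1430.08/1744 = 0.82
a = 1024.58 − 0.82(519) = 1024.58 − 425.58 = 599
C = 599 + 0.82(2061) = 2289.02
S = 2061 − 2289.02 = -228.02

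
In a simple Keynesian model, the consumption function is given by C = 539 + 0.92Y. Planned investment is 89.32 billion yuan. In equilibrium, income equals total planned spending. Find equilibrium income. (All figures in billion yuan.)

Y = 7854

Y = C + I = 539 + 0.92Y + 89.32
Y − 0.92Y = 628.32
0.08Y = 628.32, so Y = 628.32/0.08 = 7854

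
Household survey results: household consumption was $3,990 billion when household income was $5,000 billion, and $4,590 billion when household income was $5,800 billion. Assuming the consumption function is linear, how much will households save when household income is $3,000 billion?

MPC = (4590 − 3990)/(5800 − 5000) = 600/800 = 0.75
a = 3990 − 0.75(5000) = 3990 − 3750 = 240
C = 240 + 0.75(3000) = 2490
S = 3000 − 2490 = 510

S = 510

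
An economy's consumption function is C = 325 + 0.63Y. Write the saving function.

S = Y − C = Y − (325 + 0.63Y) = -325 + (1 − 0.63)Y

S = -325 + 0.37Y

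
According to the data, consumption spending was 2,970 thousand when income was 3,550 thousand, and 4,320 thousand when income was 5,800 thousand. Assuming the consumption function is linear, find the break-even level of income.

MPC = (4320 − 2970)/(5800 − 3550) = 1350/2250 = 0.6
a = 2970 − 0.6(3550) = 2970 − 2130 = 840
Break-even: Y = a/(1−MPC) = 840/0.4 = 2100

Y = 2100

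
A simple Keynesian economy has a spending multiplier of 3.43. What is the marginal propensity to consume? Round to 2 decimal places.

MPC = 0.71

k = 1/(1 − MPC), so 1 − MPC = 1/k = 1/3.43 = 0.2915
MPC = 1 − 0.2915 = 0.71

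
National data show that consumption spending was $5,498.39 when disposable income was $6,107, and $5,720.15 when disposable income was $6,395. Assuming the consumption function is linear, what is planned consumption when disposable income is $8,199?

C = 7109.23

MPC = (5720.15 − 5498.39)/(6395 − 6107) = 221.76/288 = 0.77
a = 5498.39 − 0.77(6107) = 5498.39 − 4702.39 = 796
C = 796 + 0.77(8199) = 796 + 6313.23 = 7109.23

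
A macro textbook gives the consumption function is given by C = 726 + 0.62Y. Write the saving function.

S = Y − C = Y − (726 + 0.62Y) = -726 + (1 − 0.62)Y

S = -726 + 0.38Y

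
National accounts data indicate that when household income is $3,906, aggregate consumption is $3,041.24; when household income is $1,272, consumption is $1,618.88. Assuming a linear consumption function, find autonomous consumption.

a = 932

MPC = ΔC/ΔY = (3041.24 − 1618.88)/(3906 − 1272) = 1422.36/2634 = 0.54
a = C − MPC·Y = 1618.88 − 0.54(1272) = 1618.88 − 686.88 = 932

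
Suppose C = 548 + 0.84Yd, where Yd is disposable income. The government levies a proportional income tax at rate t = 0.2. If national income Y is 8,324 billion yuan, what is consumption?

C = 6141.728

Yd = (1 − 0.2)(8324) = 0.8(8324) = 6659.2
C = 548 + 0.84(6659.2) = 548 + 5593.728 = 6141.728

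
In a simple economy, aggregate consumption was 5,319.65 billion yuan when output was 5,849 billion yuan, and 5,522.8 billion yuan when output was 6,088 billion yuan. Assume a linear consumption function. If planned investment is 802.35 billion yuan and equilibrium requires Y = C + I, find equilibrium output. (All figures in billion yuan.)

MPC = (5522.8 − 5319.65)/(6088 − 5849) = 203.15/239 = 0.85
a = 5319.65 − 0.85(5849) = 348
Equilibrium: Y = 348 + 0.85Y + 802.35
0.15Y = 1150.35, so Y = 1150.35/0.15 = 7669

Y = 7669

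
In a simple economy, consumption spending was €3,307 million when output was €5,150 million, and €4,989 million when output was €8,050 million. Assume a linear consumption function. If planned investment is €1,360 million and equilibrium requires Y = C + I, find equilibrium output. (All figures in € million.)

Y = 4000

MPC = (4989 − 3307)/(8050 − 5150) = 1682/2900 = 0.58
a = 3307 − 0.58(5150) = 320
Equilibrium: Y = 320 + 0.58Y + 1360
0.42Y = 1680, so Y = 1680/0.42 = 4000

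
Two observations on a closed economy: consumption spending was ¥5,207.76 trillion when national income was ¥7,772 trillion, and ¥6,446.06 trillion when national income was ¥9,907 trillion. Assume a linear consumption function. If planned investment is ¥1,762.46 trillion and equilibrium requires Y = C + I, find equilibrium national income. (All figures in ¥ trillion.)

Y = 5863

MPC = (6446.06 − 5207.76)/(9907 − 7772) = 1238.3/2135 = 0.58
a = 5207.76 − 0.58(7772) = 700
Equilibrium: Y = 700 + 0.58Y + 1762.46
0.42Y = 2462.46, so Y = 2462.46/0.42 = 5863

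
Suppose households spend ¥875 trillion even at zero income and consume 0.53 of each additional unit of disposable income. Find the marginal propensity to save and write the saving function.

MPS = 1 − MPC = 1 − 0.53 = 0.47
S = Y − C = -875 + 0.47Y

MPS = 0.47; S = -875 + 0.47Y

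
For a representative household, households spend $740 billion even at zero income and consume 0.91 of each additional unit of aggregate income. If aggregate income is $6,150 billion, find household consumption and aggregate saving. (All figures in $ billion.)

C = 740 + 0.91(6150) = 740 + 5596.5 = 6336.5
S = Y − C = 6150 − 6336.5 = -186.5

C = 6336.5; S = -186.5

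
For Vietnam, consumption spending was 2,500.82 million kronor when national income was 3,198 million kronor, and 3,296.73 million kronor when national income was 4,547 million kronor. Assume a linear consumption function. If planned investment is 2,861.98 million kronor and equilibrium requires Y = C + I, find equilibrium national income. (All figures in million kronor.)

Y = 8478

MPC = (3296.73 − 2500.82)/(4547 − 3198) = 795.91/1349 = 0.59
a = 2500.82 − 0.59(3198) = 614
Equilibrium: Y = 614 + 0.59Y + 2861.98
0.41Y = 3475.98, so Y = 3475.98/0.41 = 8478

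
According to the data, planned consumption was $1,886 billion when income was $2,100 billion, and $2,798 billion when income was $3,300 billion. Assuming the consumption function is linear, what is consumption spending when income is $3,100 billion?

MPC = (2798 − 1886)/(3300 − 2100) = 912/1200 = 0.76
a = 1886 − 0.76(2100) = 1886 − 1596 = 290
C = 290 + 0.76(3100) = 290 + 2356 = 2646

C = 2646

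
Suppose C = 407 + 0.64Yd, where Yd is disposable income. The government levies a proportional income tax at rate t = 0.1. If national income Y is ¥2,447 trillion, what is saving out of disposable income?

Yd = (1 − 0.1)(2447) = 0.9(2447) = 2202.3
C = 407 + 0.64(2202.3) = 407 + 1409.472 = 1816.472
S = Yd − C = 2202.3 − 1816.472 = 385.828

S = 385.828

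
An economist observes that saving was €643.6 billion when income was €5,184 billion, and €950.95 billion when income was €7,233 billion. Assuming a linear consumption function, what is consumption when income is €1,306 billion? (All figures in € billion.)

MPS = ΔS/ΔY = (950.95 − 643.6)/(7233 − 5184) = 307.35/2049 = 0.15
MPC = 1 − MPS = 0.85
Autonomous saving = 643.6 − 0.15(5184) = -134, so a = 134
C = 134 + 0.85(1306) = 134 + 1110.1 = 1244.1

C = 1244.1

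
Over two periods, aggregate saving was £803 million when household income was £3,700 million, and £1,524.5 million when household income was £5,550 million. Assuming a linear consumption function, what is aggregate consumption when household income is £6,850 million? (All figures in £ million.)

C = 4818.5

MPS = ΔS/ΔY = (1524.5 − 803)/(5550 − 3700) = 721.5/1850 = 0.39
MPC = 1 − MPS = 0.61
Autonomous saving = 803 − 0.39(3700) = -640, so a = 640
C = 640 + 0.61(6850) = 640 + 4178.5 = 4818.5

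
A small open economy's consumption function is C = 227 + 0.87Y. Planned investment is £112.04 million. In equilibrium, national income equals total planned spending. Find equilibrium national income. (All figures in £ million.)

Y = C + I = 227 + 0.87Y + 112.04
Y − 0.87Y = 339.04
0.13Y = 339.04, so Y = 339.04/0.13 = 2608

Y = 2608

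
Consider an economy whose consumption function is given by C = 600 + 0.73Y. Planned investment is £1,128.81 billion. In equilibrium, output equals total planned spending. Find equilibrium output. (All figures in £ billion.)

Y = 6403

Y = C + I = 600 + 0.73Y + 1128.81
Y − 0.73Y = 1728.81
0.27Y = 1728.81, so Y = 1728.81/0.27 = 6403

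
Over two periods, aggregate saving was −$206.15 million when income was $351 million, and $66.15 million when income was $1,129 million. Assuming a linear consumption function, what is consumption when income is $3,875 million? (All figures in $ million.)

C = 2847.75

MPS = ΔS/ΔY = (66.15 − (-206.15))/(1129 − 351) = 272.3/778 = 0.35
MPC = 1 − MPS = 0.65
Autonomous saving = -206.15 − 0.35(351) = -329, so a = 329
C = 329 + 0.65(3875) = 329 + 2518.75 = 2847.75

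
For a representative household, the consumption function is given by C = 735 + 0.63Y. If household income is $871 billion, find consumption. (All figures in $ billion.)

C = 735 + 0.63(871) = 735 + 548.73 = 1283.73

C = 1283.73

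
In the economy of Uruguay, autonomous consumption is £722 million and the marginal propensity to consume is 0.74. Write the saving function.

S = -722 + 0.26Y

S = Y − C = Y − (722 + 0.74Y) = -722 + (1 − 0.74)Y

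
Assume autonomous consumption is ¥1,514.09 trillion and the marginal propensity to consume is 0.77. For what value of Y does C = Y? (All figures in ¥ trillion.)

At break-even, C = Y: 1514.09 + 0.77Y = Y
0.23Y = 1514.09, so Y = 1514.09/0.23 = 6583

Y = 6583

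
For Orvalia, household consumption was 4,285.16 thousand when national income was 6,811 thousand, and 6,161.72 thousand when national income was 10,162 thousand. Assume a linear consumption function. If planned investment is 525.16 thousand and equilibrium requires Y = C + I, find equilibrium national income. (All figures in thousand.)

MPC = (6161.72 − 4285.16)/(10162 − 6811) = 1876.56/3351 = 0.56
a = 4285.16 − 0.56(6811) = 471
Equilibrium: Y = 471 + 0.56Y + 525.16
0.44Y = 996.16, so Y = 996.16/0.44 = 2264

Y = 2264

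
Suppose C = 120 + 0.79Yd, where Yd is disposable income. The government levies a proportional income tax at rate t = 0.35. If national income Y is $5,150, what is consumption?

Yd = (1 − 0.35)(5150) = 0.65(5150) = 3347.5
C = 120 + 0.79(3347.5) = 120 + 2644.525 = 2764.525

C = 2764.525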